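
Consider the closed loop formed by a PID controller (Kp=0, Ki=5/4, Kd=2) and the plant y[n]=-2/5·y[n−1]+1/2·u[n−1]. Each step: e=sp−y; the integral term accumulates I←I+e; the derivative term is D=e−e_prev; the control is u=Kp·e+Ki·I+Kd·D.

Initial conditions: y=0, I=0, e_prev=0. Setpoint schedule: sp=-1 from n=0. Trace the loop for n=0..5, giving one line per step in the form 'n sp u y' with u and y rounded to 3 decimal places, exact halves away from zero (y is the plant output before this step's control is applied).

(exact arithmetic carried between steps; '≈' marks a value shown rounded to 6 d.p. or computed from one; I and e_prev carry over from the previous line; the table rounds u and y to 3 d.p., halves away from zero)
n=0: y=0, sp=-1, e=sp−y=-1; I=-1, D=e−e_prev=-1; u=0·(-1)+5/4·(-1)+2·(-1)=-3.25; next y=-2/5·0+1/2·(-3.25)=-1.625
n=1: y=-1.625, sp=-1, e=sp−y=0.625; I=-0.375, D=e−e_prev=1.625; u=0·0.625+5/4·(-0.375)+2·1.625=2.78125; next y=-2/5·(-1.625)+1/2·2.78125=2.040625
n=2: y=2.040625, sp=-1, e=sp−y=-3.040625; I=-3.415625, D=e−e_prev=-3.665625; u=0·(-3.040625)+5/4·(-3.415625)+2·(-3.665625)≈-11.600781; next y=-2/5·2.040625+1/2·(-11.600781)≈-6.616641
n=3: y≈-6.616641, sp=-1, e=sp−y≈5.616641; I≈2.201016, D=e−e_prev≈8.657266; u=0·5.616641+5/4·2.201016+2·8.657266≈20.065801; next y=-2/5·(-6.616641)+1/2·20.065801≈12.679557
n=4: y≈12.679557, sp=-1, e=sp−y≈-13.679557; I≈-11.478541, D=e−e_prev≈-19.296197; u=0·(-13.679557)+5/4·(-11.478541)+2·(-19.296197)≈-52.940571; next y=-2/5·12.679557+1/2·(-52.940571)≈-31.542108
n=5: y≈-31.542108, sp=-1, e=sp−y≈30.542108; I≈19.063567, D=e−e_prev≈44.221665; u=0·30.542108+5/4·19.063567+2·44.221665≈112.272788; next y=-2/5·(-31.542108)+1/2·112.272788≈68.753237

0 -1 -3.250 0.000
1 -1 2.781 -1.625
2 -1 -11.601 2.041
3 -1 20.066 -6.617
4 -1 -52.941 12.680
5 -1 112.273 -31.542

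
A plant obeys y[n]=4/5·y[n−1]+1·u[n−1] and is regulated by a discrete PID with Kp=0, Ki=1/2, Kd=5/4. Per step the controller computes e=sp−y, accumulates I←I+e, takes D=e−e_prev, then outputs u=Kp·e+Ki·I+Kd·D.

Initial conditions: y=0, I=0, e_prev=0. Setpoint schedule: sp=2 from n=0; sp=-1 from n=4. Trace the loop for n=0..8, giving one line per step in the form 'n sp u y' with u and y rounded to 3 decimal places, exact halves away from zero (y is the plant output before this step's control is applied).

0 2 3.500 0.000
1 2 -4.125 3.500
2 2 7.944 -1.325
3 2 -10.790 6.884
4 -1 13.071 -5.283
5 -1 -20.970 8.844
6 -1 31.560 -13.894
7 -1 -50.509 20.445
8 -1 77.239 -34.153

(exact arithmetic carried between steps; '≈' marks a value shown rounded to 6 d.p. or computed from one; I and e_prev carry over from the previous line; the table rounds u and y to 3 d.p., halves away from zero)
n=0: y=0, sp=2, e=sp−y=2; I=2, D=e−e_prev=2; u=0·2+1/2·2+5/4·2=3.5; next y=4/5·0+1·3.5=3.5
n=1: y=3.5, sp=2, e=sp−y=-1.5; I=0.5, D=e−e_prev=-3.5; u=0·(-1.5)+1/2·0.5+5/4·(-3.5)=-4.125; next y=4/5·3.5+1·(-4.125)=-1.325
n=2: y=-1.325, sp=2, e=sp−y=3.325; I=3.825, D=e−e_prev=4.825; u=0·3.325+1/2·3.825+5/4·4.825=7.94375; next y=4/5·(-1.325)+1·7.94375=6.88375
n=3: y=6.88375, sp=2, e=sp−y=-4.88375; I=-1.05875, D=e−e_prev=-8.20875; u=0·(-4.88375)+1/2·(-1.05875)+5/4·(-8.20875)≈-10.790313; next y=4/5·6.88375+1·(-10.790313)≈-5.283313
n=4: y≈-5.283313, sp=-1, e=sp−y≈4.283313; I≈3.224563, D=e−e_prev≈9.167063; u=0·4.283313+1/2·3.224563+5/4·9.167063≈13.071109; next y=4/5·(-5.283313)+1·13.071109≈8.844459
n=5: y≈8.844459, sp=-1, e=sp−y≈-9.844459; I≈-6.619897, D=e−e_prev≈-14.127772; u=0·(-9.844459)+1/2·(-6.619897)+5/4·(-14.127772)≈-20.969663; next y=4/5·8.844459+1·(-20.969663)≈-13.894096
n=6: y≈-13.894096, sp=-1, e=sp−y≈12.894096; I≈6.274199, D=e−e_prev≈22.738555; u=0·12.894096+1/2·6.274199+5/4·22.738555≈31.560293; next y=4/5·(-13.894096)+1·31.560293≈20.445017
n=7: y≈20.445017, sp=-1, e=sp−y≈-21.445017; I≈-15.170818, D=e−e_prev≈-34.339113; u=0·(-21.445017)+1/2·(-15.170818)+5/4·(-34.339113)≈-50.509300; next y=4/5·20.445017+1·(-50.509300)≈-34.153286
n=8: y≈-34.153286, sp=-1, e=sp−y≈33.153286; I≈17.982468, D=e−e_prev≈54.598303; u=0·33.153286+1/2·17.982468+5/4·54.598303≈77.239113; next y=4/5·(-34.153286)+1·77.239113≈49.916484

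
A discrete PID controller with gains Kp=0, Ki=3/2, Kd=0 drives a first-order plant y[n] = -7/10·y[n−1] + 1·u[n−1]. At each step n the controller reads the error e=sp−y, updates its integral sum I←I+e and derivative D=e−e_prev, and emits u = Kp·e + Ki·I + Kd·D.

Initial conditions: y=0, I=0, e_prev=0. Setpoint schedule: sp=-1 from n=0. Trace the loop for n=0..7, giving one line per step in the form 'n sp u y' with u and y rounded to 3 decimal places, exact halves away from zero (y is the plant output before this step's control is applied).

0 -1 -1.500 0.000
1 -1 -0.750 -1.500
2 -1 -2.700 0.300
3 -1 0.165 -2.910
4 -1 -4.638 2.202
5 -1 3.131 -6.179
6 -1 -9.554 7.457
7 -1 11.106 -14.774

(exact arithmetic carried between steps; '≈' marks a value shown rounded to 6 d.p. or computed from one; I and e_prev carry over from the previous line; the table rounds u and y to 3 d.p., halves away from zero)
n=0: y=0, sp=-1, e=sp−y=-1; I=-1, D=e−e_prev=-1; u=0·(-1)+3/2·(-1)+0·(-1)=-1.5; next y=-7/10·0+1·(-1.5)=-1.5
n=1: y=-1.5, sp=-1, e=sp−y=0.5; I=-0.5, D=e−e_prev=1.5; u=0·0.5+3/2·(-0.5)+0·1.5=-0.75; next y=-7/10·(-1.5)+1·(-0.75)=0.3
n=2: y=0.3, sp=-1, e=sp−y=-1.3; I=-1.8, D=e−e_prev=-1.8; u=0·(-1.3)+3/2·(-1.8)+0·(-1.8)=-2.7; next y=-7/10·0.3+1·(-2.7)=-2.91
n=3: y=-2.91, sp=-1, e=sp−y=1.91; I=0.11, D=e−e_prev=3.21; u=0·1.91+3/2·0.11+0·3.21=0.165; next y=-7/10·(-2.91)+1·0.165=2.202
n=4: y=2.202, sp=-1, e=sp−y=-3.202; I=-3.092, D=e−e_prev=-5.112; u=0·(-3.202)+3/2·(-3.092)+0·(-5.112)=-4.638; next y=-7/10·2.202+1·(-4.638)=-6.1794
n=5: y=-6.1794, sp=-1, e=sp−y=5.1794; I=2.0874, D=e−e_prev=8.3814; u=0·5.1794+3/2·2.0874+0·8.3814=3.1311; next y=-7/10·(-6.1794)+1·3.1311=7.45668
n=6: y=7.45668, sp=-1, e=sp−y=-8.45668; I=-6.36928, D=e−e_prev=-13.63608; u=0·(-8.45668)+3/2·(-6.36928)+0·(-13.63608)=-9.55392; next y=-7/10·7.45668+1·(-9.55392)=-14.773596
n=7: y=-14.773596, sp=-1, e=sp−y=13.773596; I=7.404316, D=e−e_prev=22.230276; u=0·13.773596+3/2·7.404316+0·22.230276=11.106474; next y=-7/10·(-14.773596)+1·11.106474≈21.447991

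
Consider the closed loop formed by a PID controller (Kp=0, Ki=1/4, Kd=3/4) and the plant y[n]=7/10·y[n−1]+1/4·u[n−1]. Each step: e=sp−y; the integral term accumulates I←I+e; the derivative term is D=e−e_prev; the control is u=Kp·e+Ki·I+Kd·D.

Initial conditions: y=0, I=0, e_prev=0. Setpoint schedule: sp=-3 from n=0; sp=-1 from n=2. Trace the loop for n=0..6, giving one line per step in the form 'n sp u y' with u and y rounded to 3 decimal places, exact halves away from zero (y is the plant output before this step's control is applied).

0 -3 -3.000 0.000
1 -3 -0.750 -0.750
2 -1 0.088 -0.713
3 -1 -1.692 -0.477
4 -1 -1.366 -0.757
5 -1 -1.522 -0.871
6 -1 -1.521 -0.990

(exact arithmetic carried between steps; '≈' marks a value shown rounded to 6 d.p. or computed from one; I and e_prev carry over from the previous line; the table rounds u and y to 3 d.p., halves away from zero)
n=0: y=0, sp=-3, e=sp−y=-3; I=-3, D=e−e_prev=-3; u=0·(-3)+1/4·(-3)+3/4·(-3)=-3; next y=7/10·0+1/4·(-3)=-0.75
n=1: y=-0.75, sp=-3, e=sp−y=-2.25; I=-5.25, D=e−e_prev=0.75; u=0·(-2.25)+1/4·(-5.25)+3/4·0.75=-0.75; next y=7/10·(-0.75)+1/4·(-0.75)=-0.7125
n=2: y=-0.7125, sp=-1, e=sp−y=-0.2875; I=-5.5375, D=e−e_prev=1.9625; u=0·(-0.2875)+1/4·(-5.5375)+3/4·1.9625=0.0875; next y=7/10·(-0.7125)+1/4·0.0875=-0.476875
n=3: y=-0.476875, sp=-1, e=sp−y=-0.523125; I=-6.060625, D=e−e_prev=-0.235625; u=0·(-0.523125)+1/4·(-6.060625)+3/4·(-0.235625)=-1.691875; next y=7/10·(-0.476875)+1/4·(-1.691875)≈-0.756781
n=4: y≈-0.756781, sp=-1, e=sp−y≈-0.243219; I≈-6.303844, D=e−e_prev≈0.279906; u=0·(-0.243219)+1/4·(-6.303844)+3/4·0.279906≈-1.366031; next y=7/10·(-0.756781)+1/4·(-1.366031)≈-0.871255
n=5: y≈-0.871255, sp=-1, e=sp−y≈-0.128745; I≈-6.432589, D=e−e_prev≈0.114473; u=0·(-0.128745)+1/4·(-6.432589)+3/4·0.114473≈-1.522292; next y=7/10·(-0.871255)+1/4·(-1.522292)≈-0.990451
n=6: y≈-0.990451, sp=-1, e=sp−y≈-0.009549; I≈-6.442138, D=e−e_prev≈0.119197; u=0·(-0.009549)+1/4·(-6.442138)+3/4·0.119197≈-1.521137; next y=7/10·(-0.990451)+1/4·(-1.521137)≈-1.073600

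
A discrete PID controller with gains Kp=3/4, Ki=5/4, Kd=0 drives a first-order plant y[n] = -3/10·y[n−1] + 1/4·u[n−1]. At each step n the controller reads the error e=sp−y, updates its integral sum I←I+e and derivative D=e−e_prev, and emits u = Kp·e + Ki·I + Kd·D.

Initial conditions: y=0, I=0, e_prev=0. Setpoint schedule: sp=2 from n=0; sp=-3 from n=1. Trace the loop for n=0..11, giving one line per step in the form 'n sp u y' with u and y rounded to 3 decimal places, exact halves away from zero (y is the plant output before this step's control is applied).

0 2 4.000 0.000
1 -3 -5.500 1.000
2 -3 -5.150 -1.675
3 -3 -8.586 -0.785
4 -3 -9.103 -1.911
5 -3 -10.881 -1.702
6 -3 -11.489 -2.210
7 -3 -12.477 -2.209
8 -3 -12.971 -2.457
9 -3 -13.552 -2.506
10 -3 -13.909 -2.636
11 -3 -14.263 -2.686

(exact arithmetic carried between steps; '≈' marks a value shown rounded to 6 d.p. or computed from one; I and e_prev carry over from the previous line; the table rounds u and y to 3 d.p., halves away from zero)
n=0: y=0, sp=2, e=sp−y=2; I=2, D=e−e_prev=2; u=3/4·2+5/4·2+0·2=4; next y=-3/10·0+1/4·4=1
n=1: y=1, sp=-3, e=sp−y=-4; I=-2, D=e−e_prev=-6; u=3/4·(-4)+5/4·(-2)+0·(-6)=-5.5; next y=-3/10·1+1/4·(-5.5)=-1.675
n=2: y=-1.675, sp=-3, e=sp−y=-1.325; I=-3.325, D=e−e_prev=2.675; u=3/4·(-1.325)+5/4·(-3.325)+0·2.675=-5.15; next y=-3/10·(-1.675)+1/4·(-5.15)=-0.785
n=3: y=-0.785, sp=-3, e=sp−y=-2.215; I=-5.54, D=e−e_prev=-0.89; u=3/4·(-2.215)+5/4·(-5.54)+0·(-0.89)=-8.58625; next y=-3/10·(-0.785)+1/4·(-8.58625)≈-1.911063
n=4: y≈-1.911063, sp=-3, e=sp−y≈-1.088938; I≈-6.628938, D=e−e_prev≈1.126063; u=3/4·(-1.088938)+5/4·(-6.628938)+0·1.126063≈-9.102875; next y=-3/10·(-1.911063)+1/4·(-9.102875)≈-1.7024
n=5: y=-1.7024, sp=-3, e=sp−y=-1.2976; I≈-7.926538, D=e−e_prev≈-0.208663; u=3/4·(-1.2976)+5/4·(-7.926538)+0·(-0.208663)≈-10.881372; next y=-3/10·(-1.7024)+1/4·(-10.881372)≈-2.209623
n=6: y≈-2.209623, sp=-3, e=sp−y≈-0.790377; I≈-8.716915, D=e−e_prev≈0.507223; u=3/4·(-0.790377)+5/4·(-8.716915)+0·0.507223≈-11.488926; next y=-3/10·(-2.209623)+1/4·(-11.488926)≈-2.209345
n=7: y≈-2.209345, sp=-3, e=sp−y≈-0.790655; I≈-9.507570, D=e−e_prev≈-0.000278; u=3/4·(-0.790655)+5/4·(-9.507570)+0·(-0.000278)≈-12.477454; next y=-3/10·(-2.209345)+1/4·(-12.477454)≈-2.456560
n=8: y≈-2.456560, sp=-3, e=sp−y≈-0.543440; I≈-10.051010, D=e−e_prev≈0.247216; u=3/4·(-0.543440)+5/4·(-10.051010)+0·0.247216≈-12.971342; next y=-3/10·(-2.456560)+1/4·(-12.971342)≈-2.505868
n=9: y≈-2.505868, sp=-3, e=sp−y≈-0.494132; I≈-10.545142, D=e−e_prev≈0.049307; u=3/4·(-0.494132)+5/4·(-10.545142)+0·0.049307≈-13.552027; next y=-3/10·(-2.505868)+1/4·(-13.552027)≈-2.636247
n=10: y≈-2.636247, sp=-3, e=sp−y≈-0.363753; I≈-10.908896, D=e−e_prev≈0.130379; u=3/4·(-0.363753)+5/4·(-10.908896)+0·0.130379≈-13.908935; next y=-3/10·(-2.636247)+1/4·(-13.908935)≈-2.686360
n=11: y≈-2.686360, sp=-3, e=sp−y≈-0.313640; I≈-11.222536, D=e−e_prev≈0.050113; u=3/4·(-0.313640)+5/4·(-11.222536)+0·0.050113≈-14.263400; next y=-3/10·(-2.686360)+1/4·(-14.263400)≈-2.759942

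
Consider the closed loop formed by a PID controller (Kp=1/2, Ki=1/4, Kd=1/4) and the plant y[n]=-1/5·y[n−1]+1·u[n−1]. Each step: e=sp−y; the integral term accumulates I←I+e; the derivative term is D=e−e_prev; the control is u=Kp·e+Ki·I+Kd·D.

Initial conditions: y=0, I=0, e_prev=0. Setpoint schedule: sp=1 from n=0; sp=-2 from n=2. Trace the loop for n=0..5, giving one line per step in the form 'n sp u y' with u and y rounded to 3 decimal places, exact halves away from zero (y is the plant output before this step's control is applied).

(exact arithmetic carried between steps; '≈' marks a value shown rounded to 6 d.p. or computed from one; I and e_prev carry over from the previous line; the table rounds u and y to 3 d.p., halves away from zero)
n=0: y=0, sp=1, e=sp−y=1; I=1, D=e−e_prev=1; u=1/2·1+1/4·1+1/4·1=1; next y=-1/5·0+1·1=1
n=1: y=1, sp=1, e=sp−y=0; I=1, D=e−e_prev=-1; u=1/2·0+1/4·1+1/4·(-1)=0; next y=-1/5·1+1·0=-0.2
n=2: y=-0.2, sp=-2, e=sp−y=-1.8; I=-0.8, D=e−e_prev=-1.8; u=1/2·(-1.8)+1/4·(-0.8)+1/4·(-1.8)=-1.55; next y=-1/5·(-0.2)+1·(-1.55)=-1.51
n=3: y=-1.51, sp=-2, e=sp−y=-0.49; I=-1.29, D=e−e_prev=1.31; u=1/2·(-0.49)+1/4·(-1.29)+1/4·1.31=-0.24; next y=-1/5·(-1.51)+1·(-0.24)=0.062
n=4: y=0.062, sp=-2, e=sp−y=-2.062; I=-3.352, D=e−e_prev=-1.572; u=1/2·(-2.062)+1/4·(-3.352)+1/4·(-1.572)=-2.262; next y=-1/5·0.062+1·(-2.262)=-2.2744
n=5: y=-2.2744, sp=-2, e=sp−y=0.2744; I=-3.0776, D=e−e_prev=2.3364; u=1/2·0.2744+1/4·(-3.0776)+1/4·2.3364=-0.0481; next y=-1/5·(-2.2744)+1·(-0.0481)=0.40678

0 1 1.000 0.000
1 1 0.000 1.000
2 -2 -1.550 -0.200
3 -2 -0.240 -1.510
4 -2 -2.262 0.062
5 -2 -0.048 -2.274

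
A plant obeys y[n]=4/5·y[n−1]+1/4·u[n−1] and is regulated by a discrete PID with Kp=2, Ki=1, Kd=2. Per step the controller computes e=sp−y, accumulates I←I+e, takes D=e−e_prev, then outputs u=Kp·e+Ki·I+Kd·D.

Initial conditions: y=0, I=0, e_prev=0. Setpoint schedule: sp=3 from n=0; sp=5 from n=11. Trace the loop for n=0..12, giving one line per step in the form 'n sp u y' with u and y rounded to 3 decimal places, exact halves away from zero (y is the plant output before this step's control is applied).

(exact arithmetic carried between steps; '≈' marks a value shown rounded to 6 d.p. or computed from one; I and e_prev carry over from the previous line; the table rounds u and y to 3 d.p., halves away from zero)
n=0: y=0, sp=3, e=sp−y=3; I=3, D=e−e_prev=3; u=2·3+1·3+2·3=15; next y=4/5·0+1/4·15=3.75
n=1: y=3.75, sp=3, e=sp−y=-0.75; I=2.25, D=e−e_prev=-3.75; u=2·(-0.75)+1·2.25+2·(-3.75)=-6.75; next y=4/5·3.75+1/4·(-6.75)=1.3125
n=2: y=1.3125, sp=3, e=sp−y=1.6875; I=3.9375, D=e−e_prev=2.4375; u=2·1.6875+1·3.9375+2·2.4375=12.1875; next y=4/5·1.3125+1/4·12.1875=4.096875
n=3: y=4.096875, sp=3, e=sp−y=-1.096875; I=2.840625, D=e−e_prev=-2.784375; u=2·(-1.096875)+1·2.840625+2·(-2.784375)=-4.921875; next y=4/5·4.096875+1/4·(-4.921875)≈2.047031
n=4: y≈2.047031, sp=3, e=sp−y≈0.952969; I≈3.793594, D=e−e_prev≈2.049844; u=2·0.952969+1·3.793594+2·2.049844≈9.799219; next y=4/5·2.047031+1/4·9.799219≈4.087430
n=5: y≈4.087430, sp=3, e=sp−y≈-1.087430; I≈2.706164, D=e−e_prev≈-2.040398; u=2·(-1.087430)+1·2.706164+2·(-2.040398)≈-3.549492; next y=4/5·4.087430+1/4·(-3.549492)≈2.382571
n=6: y≈2.382571, sp=3, e=sp−y≈0.617429; I≈3.323593, D=e−e_prev≈1.704859; u=2·0.617429+1·3.323593+2·1.704859≈7.968170; next y=4/5·2.382571+1/4·7.968170≈3.898099
n=7: y≈3.898099, sp=3, e=sp−y≈-0.898099; I≈2.425494, D=e−e_prev≈-1.515528; u=2·(-0.898099)+1·2.425494+2·(-1.515528)≈-2.401760; next y=4/5·3.898099+1/4·(-2.401760)≈2.518039
n=8: y≈2.518039, sp=3, e=sp−y≈0.481961; I≈2.907455, D=e−e_prev≈1.380060; u=2·0.481961+1·2.907455+2·1.380060≈6.631497; next y=4/5·2.518039+1/4·6.631497≈3.672305
n=9: y≈3.672305, sp=3, e=sp−y≈-0.672305; I≈2.235150, D=e−e_prev≈-1.154266; u=2·(-0.672305)+1·2.235150+2·(-1.154266)≈-1.417994; next y=4/5·3.672305+1/4·(-1.417994)≈2.583346
n=10: y≈2.583346, sp=3, e=sp−y≈0.416654; I≈2.651804, D=e−e_prev≈1.088960; u=2·0.416654+1·2.651804+2·1.088960≈5.663031; next y=4/5·2.583346+1/4·5.663031≈3.482435
n=11: y≈3.482435, sp=5, e=sp−y≈1.517565; I≈4.169369, D=e−e_prev≈1.100911; u=2·1.517565+1·4.169369+2·1.100911≈9.406323; next y=4/5·3.482435+1/4·9.406323≈5.137528
n=12: y≈5.137528, sp=5, e=sp−y≈-0.137528; I≈4.031841, D=e−e_prev≈-1.655094; u=2·(-0.137528)+1·4.031841+2·(-1.655094)≈0.446597; next y=4/5·5.137528+1/4·0.446597≈4.221672

0 3 15.000 0.000
1 3 -6.750 3.750
2 3 12.188 1.313
3 3 -4.922 4.097
4 3 9.799 2.047
5 3 -3.549 4.087
6 3 7.968 2.383
7 3 -2.402 3.898
8 3 6.631 2.518
9 3 -1.418 3.672
10 3 5.663 2.583
11 5 9.406 3.482
12 5 0.447 5.138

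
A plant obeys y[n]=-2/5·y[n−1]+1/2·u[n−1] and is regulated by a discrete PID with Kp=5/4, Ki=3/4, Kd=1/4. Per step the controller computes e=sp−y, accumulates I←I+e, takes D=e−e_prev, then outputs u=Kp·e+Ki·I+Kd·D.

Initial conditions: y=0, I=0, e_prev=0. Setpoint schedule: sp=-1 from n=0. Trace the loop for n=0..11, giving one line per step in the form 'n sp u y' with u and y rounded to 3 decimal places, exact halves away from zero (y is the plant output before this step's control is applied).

0 -1 -2.250 0.000
1 -1 -0.219 -1.125
2 -1 -3.704 0.341
3 -1 0.897 -1.988
4 -1 -6.216 1.244
5 -1 3.820 -3.605
6 -1 -11.093 3.352
7 -1 10.421 -6.887
8 -1 -21.142 7.966
9 -1 24.723 -13.757
10 -1 -42.289 17.865
11 -1 55.317 -28.290

(exact arithmetic carried between steps; '≈' marks a value shown rounded to 6 d.p. or computed from one; I and e_prev carry over from the previous line; the table rounds u and y to 3 d.p., halves away from zero)
n=0: y=0, sp=-1, e=sp−y=-1; I=-1, D=e−e_prev=-1; u=5/4·(-1)+3/4·(-1)+1/4·(-1)=-2.25; next y=-2/5·0+1/2·(-2.25)=-1.125
n=1: y=-1.125, sp=-1, e=sp−y=0.125; I=-0.875, D=e−e_prev=1.125; u=5/4·0.125+3/4·(-0.875)+1/4·1.125=-0.21875; next y=-2/5·(-1.125)+1/2·(-0.21875)=0.340625
n=2: y=0.340625, sp=-1, e=sp−y=-1.340625; I=-2.215625, D=e−e_prev=-1.465625; u=5/4·(-1.340625)+3/4·(-2.215625)+1/4·(-1.465625)≈-3.703906; next y=-2/5·0.340625+1/2·(-3.703906)≈-1.988203
n=3: y≈-1.988203, sp=-1, e=sp−y≈0.988203; I≈-1.227422, D=e−e_prev≈2.328828; u=5/4·0.988203+3/4·(-1.227422)+1/4·2.328828≈0.896895; next y=-2/5·(-1.988203)+1/2·0.896895≈1.243729
n=4: y≈1.243729, sp=-1, e=sp−y≈-2.243729; I≈-3.471150, D=e−e_prev≈-3.231932; u=5/4·(-2.243729)+3/4·(-3.471150)+1/4·(-3.231932)≈-6.216006; next y=-2/5·1.243729+1/2·(-6.216006)≈-3.605495
n=5: y≈-3.605495, sp=-1, e=sp−y≈2.605495; I≈-0.865656, D=e−e_prev≈4.849223; u=5/4·2.605495+3/4·(-0.865656)+1/4·4.849223≈3.819932; next y=-2/5·(-3.605495)+1/2·3.819932≈3.352164
n=6: y≈3.352164, sp=-1, e=sp−y≈-4.352164; I≈-5.217820, D=e−e_prev≈-6.957658; u=5/4·(-4.352164)+3/4·(-5.217820)+1/4·(-6.957658)≈-11.092984; next y=-2/5·3.352164+1/2·(-11.092984)≈-6.887358
n=7: y≈-6.887358, sp=-1, e=sp−y≈5.887358; I≈0.669538, D=e−e_prev≈10.239522; u=5/4·5.887358+3/4·0.669538+1/4·10.239522≈10.421231; next y=-2/5·(-6.887358)+1/2·10.421231≈7.965559
n=8: y≈7.965559, sp=-1, e=sp−y≈-8.965559; I≈-8.296021, D=e−e_prev≈-14.852916; u=5/4·(-8.965559)+3/4·(-8.296021)+1/4·(-14.852916)≈-21.142193; next y=-2/5·7.965559+1/2·(-21.142193)≈-13.757320
n=9: y≈-13.757320, sp=-1, e=sp−y≈12.757320; I≈4.461299, D=e−e_prev≈21.722878; u=5/4·12.757320+3/4·4.461299+1/4·21.722878≈24.723344; next y=-2/5·(-13.757320)+1/2·24.723344≈17.864600
n=10: y≈17.864600, sp=-1, e=sp−y≈-18.864600; I≈-14.403301, D=e−e_prev≈-31.621920; u=5/4·(-18.864600)+3/4·(-14.403301)+1/4·(-31.621920)≈-42.288705; next y=-2/5·17.864600+1/2·(-42.288705)≈-28.290193
n=11: y≈-28.290193, sp=-1, e=sp−y≈27.290193; I≈12.886892, D=e−e_prev≈46.154792; u=5/4·27.290193+3/4·12.886892+1/4·46.154792≈55.316608; next y=-2/5·(-28.290193)+1/2·55.316608≈38.974381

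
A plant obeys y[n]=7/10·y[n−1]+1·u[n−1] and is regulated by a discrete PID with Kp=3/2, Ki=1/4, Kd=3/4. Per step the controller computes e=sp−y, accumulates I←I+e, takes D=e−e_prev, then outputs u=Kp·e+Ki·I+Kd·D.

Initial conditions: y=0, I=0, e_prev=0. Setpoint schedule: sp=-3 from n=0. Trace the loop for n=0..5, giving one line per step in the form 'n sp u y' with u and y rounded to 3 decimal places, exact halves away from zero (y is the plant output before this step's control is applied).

0 -3 -7.500 0.000
1 -3 12.750 -7.500
2 -3 -29.250 7.500
3 -3 58.125 -24.000
4 -3 -123.563 41.325
5 -3 254.250 -94.635

(exact arithmetic carried between steps; '≈' marks a value shown rounded to 6 d.p. or computed from one; I and e_prev carry over from the previous line; the table rounds u and y to 3 d.p., halves away from zero)
n=0: y=0, sp=-3, e=sp−y=-3; I=-3, D=e−e_prev=-3; u=3/2·(-3)+1/4·(-3)+3/4·(-3)=-7.5; next y=7/10·0+1·(-7.5)=-7.5
n=1: y=-7.5, sp=-3, e=sp−y=4.5; I=1.5, D=e−e_prev=7.5; u=3/2·4.5+1/4·1.5+3/4·7.5=12.75; next y=7/10·(-7.5)+1·12.75=7.5
n=2: y=7.5, sp=-3, e=sp−y=-10.5; I=-9, D=e−e_prev=-15; u=3/2·(-10.5)+1/4·(-9)+3/4·(-15)=-29.25; next y=7/10·7.5+1·(-29.25)=-24
n=3: y=-24, sp=-3, e=sp−y=21; I=12, D=e−e_prev=31.5; u=3/2·21+1/4·12+3/4·31.5=58.125; next y=7/10·(-24)+1·58.125=41.325
n=4: y=41.325, sp=-3, e=sp−y=-44.325; I=-32.325, D=e−e_prev=-65.325; u=3/2·(-44.325)+1/4·(-32.325)+3/4·(-65.325)=-123.5625; next y=7/10·41.325+1·(-123.5625)=-94.635
n=5: y=-94.635, sp=-3, e=sp−y=91.635; I=59.31, D=e−e_prev=135.96; u=3/2·91.635+1/4·59.31+3/4·135.96=254.25; next y=7/10·(-94.635)+1·254.25=188.0055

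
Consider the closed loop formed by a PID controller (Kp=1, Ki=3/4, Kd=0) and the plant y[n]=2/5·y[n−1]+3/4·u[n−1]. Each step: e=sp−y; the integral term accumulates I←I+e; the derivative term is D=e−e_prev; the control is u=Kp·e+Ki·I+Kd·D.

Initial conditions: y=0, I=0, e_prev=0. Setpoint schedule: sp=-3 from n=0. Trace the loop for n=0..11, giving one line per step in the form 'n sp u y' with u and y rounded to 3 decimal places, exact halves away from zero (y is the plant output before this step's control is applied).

(exact arithmetic carried between steps; '≈' marks a value shown rounded to 6 d.p. or computed from one; I and e_prev carry over from the previous line; the table rounds u and y to 3 d.p., halves away from zero)
n=0: y=0, sp=-3, e=sp−y=-3; I=-3, D=e−e_prev=-3; u=1·(-3)+3/4·(-3)+0·(-3)=-5.25; next y=2/5·0+3/4·(-5.25)=-3.9375
n=1: y=-3.9375, sp=-3, e=sp−y=0.9375; I=-2.0625, D=e−e_prev=3.9375; u=1·0.9375+3/4·(-2.0625)+0·3.9375=-0.609375; next y=2/5·(-3.9375)+3/4·(-0.609375)≈-2.032031
n=2: y≈-2.032031, sp=-3, e=sp−y≈-0.967969; I≈-3.030469, D=e−e_prev≈-1.905469; u=1·(-0.967969)+3/4·(-3.030469)+0·(-1.905469)≈-3.240820; next y=2/5·(-2.032031)+3/4·(-3.240820)≈-3.243428
n=3: y≈-3.243428, sp=-3, e=sp−y≈0.243428; I≈-2.787041, D=e−e_prev≈1.211396; u=1·0.243428+3/4·(-2.787041)+0·1.211396≈-1.846853; next y=2/5·(-3.243428)+3/4·(-1.846853)≈-2.682511
n=4: y≈-2.682511, sp=-3, e=sp−y≈-0.317489; I≈-3.104530, D=e−e_prev≈-0.560917; u=1·(-0.317489)+3/4·(-3.104530)+0·(-0.560917)≈-2.645887; next y=2/5·(-2.682511)+3/4·(-2.645887)≈-3.057419
n=5: y≈-3.057419, sp=-3, e=sp−y≈0.057419; I≈-3.047111, D=e−e_prev≈0.374909; u=1·0.057419+3/4·(-3.047111)+0·0.374909≈-2.227914; next y=2/5·(-3.057419)+3/4·(-2.227914)≈-2.893903
n=6: y≈-2.893903, sp=-3, e=sp−y≈-0.106097; I≈-3.153208, D=e−e_prev≈-0.163516; u=1·(-0.106097)+3/4·(-3.153208)+0·(-0.163516)≈-2.471003; next y=2/5·(-2.893903)+3/4·(-2.471003)≈-3.010813
n=7: y≈-3.010813, sp=-3, e=sp−y≈0.010813; I≈-3.142394, D=e−e_prev≈0.116910; u=1·0.010813+3/4·(-3.142394)+0·0.116910≈-2.345983; next y=2/5·(-3.010813)+3/4·(-2.345983)≈-2.963812
n=8: y≈-2.963812, sp=-3, e=sp−y≈-0.036188; I≈-3.178582, D=e−e_prev≈-0.047001; u=1·(-0.036188)+3/4·(-3.178582)+0·(-0.047001)≈-2.420124; next y=2/5·(-2.963812)+3/4·(-2.420124)≈-3.000618
n=9: y≈-3.000618, sp=-3, e=sp−y≈0.000618; I≈-3.177964, D=e−e_prev≈0.036806; u=1·0.000618+3/4·(-3.177964)+0·0.036806≈-2.382855; next y=2/5·(-3.000618)+3/4·(-2.382855)≈-2.987388
n=10: y≈-2.987388, sp=-3, e=sp−y≈-0.012612; I≈-3.190576, D=e−e_prev≈-0.013230; u=1·(-0.012612)+3/4·(-3.190576)+0·(-0.013230)≈-2.405543; next y=2/5·(-2.987388)+3/4·(-2.405543)≈-2.999113
n=11: y≈-2.999113, sp=-3, e=sp−y≈-0.000887; I≈-3.191463, D=e−e_prev≈0.011724; u=1·(-0.000887)+3/4·(-3.191463)+0·0.011724≈-2.394484; next y=2/5·(-2.999113)+3/4·(-2.394484)≈-2.995508

0 -3 -5.250 0.000
1 -3 -0.609 -3.938
2 -3 -3.241 -2.032
3 -3 -1.847 -3.243
4 -3 -2.646 -2.683
5 -3 -2.228 -3.057
6 -3 -2.471 -2.894
7 -3 -2.346 -3.011
8 -3 -2.420 -2.964
9 -3 -2.383 -3.001
10 -3 -2.406 -2.987
11 -3 -2.394 -2.999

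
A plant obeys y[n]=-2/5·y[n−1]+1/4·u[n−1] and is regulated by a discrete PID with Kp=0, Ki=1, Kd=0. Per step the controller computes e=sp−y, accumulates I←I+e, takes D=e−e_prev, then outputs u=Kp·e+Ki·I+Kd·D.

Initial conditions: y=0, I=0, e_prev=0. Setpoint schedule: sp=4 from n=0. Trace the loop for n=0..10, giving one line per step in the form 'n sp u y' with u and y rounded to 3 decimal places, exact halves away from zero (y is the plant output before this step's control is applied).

(exact arithmetic carried between steps; '≈' marks a value shown rounded to 6 d.p. or computed from one; I and e_prev carry over from the previous line; the table rounds u and y to 3 d.p., halves away from zero)
n=0: y=0, sp=4, e=sp−y=4; I=4, D=e−e_prev=4; u=0·4+1·4+0·4=4; next y=-2/5·0+1/4·4=1
n=1: y=1, sp=4, e=sp−y=3; I=7, D=e−e_prev=-1; u=0·3+1·7+0·(-1)=7; next y=-2/5·1+1/4·7=1.35
n=2: y=1.35, sp=4, e=sp−y=2.65; I=9.65, D=e−e_prev=-0.35; u=0·2.65+1·9.65+0·(-0.35)=9.65; next y=-2/5·1.35+1/4·9.65=1.8725
n=3: y=1.8725, sp=4, e=sp−y=2.1275; I=11.7775, D=e−e_prev=-0.5225; u=0·2.1275+1·11.7775+0·(-0.5225)=11.7775; next y=-2/5·1.8725+1/4·11.7775=2.195375
n=4: y=2.195375, sp=4, e=sp−y=1.804625; I=13.582125, D=e−e_prev=-0.322875; u=0·1.804625+1·13.582125+0·(-0.322875)=13.582125; next y=-2/5·2.195375+1/4·13.582125≈2.517381
n=5: y≈2.517381, sp=4, e=sp−y≈1.482619; I≈15.064744, D=e−e_prev≈-0.322006; u=0·1.482619+1·15.064744+0·(-0.322006)≈15.064744; next y=-2/5·2.517381+1/4·15.064744≈2.759233
n=6: y≈2.759233, sp=4, e=sp−y≈1.240767; I≈16.305510, D=e−e_prev≈-0.241852; u=0·1.240767+1·16.305510+0·(-0.241852)≈16.305510; next y=-2/5·2.759233+1/4·16.305510≈2.972684
n=7: y≈2.972684, sp=4, e=sp−y≈1.027316; I≈17.332826, D=e−e_prev≈-0.213451; u=0·1.027316+1·17.332826+0·(-0.213451)≈17.332826; next y=-2/5·2.972684+1/4·17.332826≈3.144133
n=8: y≈3.144133, sp=4, e=sp−y≈0.855867; I≈18.188693, D=e−e_prev≈-0.171449; u=0·0.855867+1·18.188693+0·(-0.171449)≈18.188693; next y=-2/5·3.144133+1/4·18.188693≈3.289520
n=9: y≈3.289520, sp=4, e=sp−y≈0.710480; I≈18.899173, D=e−e_prev≈-0.145387; u=0·0.710480+1·18.899173+0·(-0.145387)≈18.899173; next y=-2/5·3.289520+1/4·18.899173≈3.408985
n=10: y≈3.408985, sp=4, e=sp−y≈0.591015; I≈19.490188, D=e−e_prev≈-0.119465; u=0·0.591015+1·19.490188+0·(-0.119465)≈19.490188; next y=-2/5·3.408985+1/4·19.490188≈3.508953

0 4 4.000 0.000
1 4 7.000 1.000
2 4 9.650 1.350
3 4 11.778 1.873
4 4 13.582 2.195
5 4 15.065 2.517
6 4 16.306 2.759
7 4 17.333 2.973
8 4 18.189 3.144
9 4 18.899 3.290
10 4 19.490 3.409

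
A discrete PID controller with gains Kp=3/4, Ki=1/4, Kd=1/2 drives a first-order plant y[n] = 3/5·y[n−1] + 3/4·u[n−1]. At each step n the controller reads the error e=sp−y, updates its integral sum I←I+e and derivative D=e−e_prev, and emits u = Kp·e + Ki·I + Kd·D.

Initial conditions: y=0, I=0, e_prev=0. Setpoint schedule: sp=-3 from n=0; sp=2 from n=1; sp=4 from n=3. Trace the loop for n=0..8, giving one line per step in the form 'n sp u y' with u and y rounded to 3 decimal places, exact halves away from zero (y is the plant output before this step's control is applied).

(exact arithmetic carried between steps; '≈' marks a value shown rounded to 6 d.p. or computed from one; I and e_prev carry over from the previous line; the table rounds u and y to 3 d.p., halves away from zero)
n=0: y=0, sp=-3, e=sp−y=-3; I=-3, D=e−e_prev=-3; u=3/4·(-3)+1/4·(-3)+1/2·(-3)=-4.5; next y=3/5·0+3/4·(-4.5)=-3.375
n=1: y=-3.375, sp=2, e=sp−y=5.375; I=2.375, D=e−e_prev=8.375; u=3/4·5.375+1/4·2.375+1/2·8.375=8.8125; next y=3/5·(-3.375)+3/4·8.8125=4.584375
n=2: y=4.584375, sp=2, e=sp−y=-2.584375; I=-0.209375, D=e−e_prev=-7.959375; u=3/4·(-2.584375)+1/4·(-0.209375)+1/2·(-7.959375)≈-5.970313; next y=3/5·4.584375+3/4·(-5.970313)≈-1.727109
n=3: y≈-1.727109, sp=4, e=sp−y≈5.727109; I≈5.517734, D=e−e_prev≈8.311484; u=3/4·5.727109+1/4·5.517734+1/2·8.311484≈9.830508; next y=3/5·(-1.727109)+3/4·9.830508≈6.336615
n=4: y≈6.336615, sp=4, e=sp−y≈-2.336615; I≈3.181119, D=e−e_prev≈-8.063725; u=3/4·(-2.336615)+1/4·3.181119+1/2·(-8.063725)≈-4.989044; next y=3/5·6.336615+3/4·(-4.989044)≈0.060186
n=5: y≈0.060186, sp=4, e=sp−y≈3.939814; I≈7.120933, D=e−e_prev≈6.276429; u=3/4·3.939814+1/4·7.120933+1/2·6.276429≈7.873308; next y=3/5·0.060186+3/4·7.873308≈5.941093
n=6: y≈5.941093, sp=4, e=sp−y≈-1.941093; I≈5.179840, D=e−e_prev≈-5.880907; u=3/4·(-1.941093)+1/4·5.179840+1/2·(-5.880907)≈-3.101313; next y=3/5·5.941093+3/4·(-3.101313)≈1.238671
n=7: y≈1.238671, sp=4, e=sp−y≈2.761329; I≈7.941169, D=e−e_prev≈4.702422; u=3/4·2.761329+1/4·7.941169+1/2·4.702422≈6.407500; next y=3/5·1.238671+3/4·6.407500≈5.548828
n=8: y≈5.548828, sp=4, e=sp−y≈-1.548828; I≈6.392342, D=e−e_prev≈-4.310157; u=3/4·(-1.548828)+1/4·6.392342+1/2·(-4.310157)≈-1.718614; next y=3/5·5.548828+3/4·(-1.718614)≈2.040336

0 -3 -4.500 0.000
1 2 8.813 -3.375
2 2 -5.970 4.584
3 4 9.831 -1.727
4 4 -4.989 6.337
5 4 7.873 0.060
6 4 -3.101 5.941
7 4 6.407 1.239
8 4 -1.719 5.549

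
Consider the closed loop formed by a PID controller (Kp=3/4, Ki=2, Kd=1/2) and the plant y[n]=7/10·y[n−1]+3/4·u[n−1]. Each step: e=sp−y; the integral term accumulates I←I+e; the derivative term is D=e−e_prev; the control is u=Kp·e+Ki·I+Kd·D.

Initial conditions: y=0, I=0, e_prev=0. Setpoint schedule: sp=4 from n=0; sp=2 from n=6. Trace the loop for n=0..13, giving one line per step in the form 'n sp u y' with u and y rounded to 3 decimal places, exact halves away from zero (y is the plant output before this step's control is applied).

0 4 13.000 0.000
1 4 -12.688 9.750
2 4 21.120 -2.691
3 4 -25.822 13.956
4 4 39.137 -9.597
5 4 -50.199 22.635
6 2 66.577 -21.805
7 2 -90.574 34.669
8 2 126.901 -43.662
9 2 -172.832 64.612
10 2 240.355 -84.395
11 2 -329.510 121.190
12 2 456.243 -162.299
13 2 -627.237 228.573

(exact arithmetic carried between steps; '≈' marks a value shown rounded to 6 d.p. or computed from one; I and e_prev carry over from the previous line; the table rounds u and y to 3 d.p., halves away from zero)
n=0: y=0, sp=4, e=sp−y=4; I=4, D=e−e_prev=4; u=3/4·4+2·4+1/2·4=13; next y=7/10·0+3/4·13=9.75
n=1: y=9.75, sp=4, e=sp−y=-5.75; I=-1.75, D=e−e_prev=-9.75; u=3/4·(-5.75)+2·(-1.75)+1/2·(-9.75)=-12.6875; next y=7/10·9.75+3/4·(-12.6875)=-2.690625
n=2: y=-2.690625, sp=4, e=sp−y=6.690625; I=4.940625, D=e−e_prev=12.440625; u=3/4·6.690625+2·4.940625+1/2·12.440625≈21.119531; next y=7/10·(-2.690625)+3/4·21.119531≈13.956211
n=3: y≈13.956211, sp=4, e=sp−y≈-9.956211; I≈-5.015586, D=e−e_prev≈-16.646836; u=3/4·(-9.956211)+2·(-5.015586)+1/2·(-16.646836)≈-25.821748; next y=7/10·13.956211+3/4·(-25.821748)≈-9.596963
n=4: y≈-9.596963, sp=4, e=sp−y≈13.596963; I≈8.581377, D=e−e_prev≈23.553174; u=3/4·13.596963+2·8.581377+1/2·23.553174≈39.137065; next y=7/10·(-9.596963)+3/4·39.137065≈22.634924
n=5: y≈22.634924, sp=4, e=sp−y≈-18.634924; I≈-10.053547, D=e−e_prev≈-32.231887; u=3/4·(-18.634924)+2·(-10.053547)+1/2·(-32.231887)≈-50.199230; next y=7/10·22.634924+3/4·(-50.199230)≈-21.804976
n=6: y≈-21.804976, sp=2, e=sp−y≈23.804976; I≈13.751429, D=e−e_prev≈42.439900; u=3/4·23.804976+2·13.751429+1/2·42.439900≈66.576540; next y=7/10·(-21.804976)+3/4·66.576540≈34.668922
n=7: y≈34.668922, sp=2, e=sp−y≈-32.668922; I≈-18.917493, D=e−e_prev≈-56.473897; u=3/4·(-32.668922)+2·(-18.917493)+1/2·(-56.473897)≈-90.573626; next y=7/10·34.668922+3/4·(-90.573626)≈-43.661974
n=8: y≈-43.661974, sp=2, e=sp−y≈45.661974; I≈26.744481, D=e−e_prev≈78.330896; u=3/4·45.661974+2·26.744481+1/2·78.330896≈126.900891; next y=7/10·(-43.661974)+3/4·126.900891≈64.612286
n=9: y≈64.612286, sp=2, e=sp−y≈-62.612286; I≈-35.867805, D=e−e_prev≈-108.274260; u=3/4·(-62.612286)+2·(-35.867805)+1/2·(-108.274260)≈-172.831955; next y=7/10·64.612286+3/4·(-172.831955)≈-84.395366
n=10: y≈-84.395366, sp=2, e=sp−y≈86.395366; I≈50.527561, D=e−e_prev≈149.007652; u=3/4·86.395366+2·50.527561+1/2·149.007652≈240.355472; next y=7/10·(-84.395366)+3/4·240.355472≈121.189848
n=11: y≈121.189848, sp=2, e=sp−y≈-119.189848; I≈-68.662287, D=e−e_prev≈-205.585214; u=3/4·(-119.189848)+2·(-68.662287)+1/2·(-205.585214)≈-329.509567; next y=7/10·121.189848+3/4·(-329.509567)≈-162.299282
n=12: y≈-162.299282, sp=2, e=sp−y≈164.299282; I≈95.636995, D=e−e_prev≈283.489130; u=3/4·164.299282+2·95.636995+1/2·283.489130≈456.243015; next y=7/10·(-162.299282)+3/4·456.243015≈228.572764
n=13: y≈228.572764, sp=2, e=sp−y≈-226.572764; I≈-130.935770, D=e−e_prev≈-390.872046; u=3/4·(-226.572764)+2·(-130.935770)+1/2·(-390.872046)≈-627.237136; next y=7/10·228.572764+3/4·(-627.237136)≈-310.426917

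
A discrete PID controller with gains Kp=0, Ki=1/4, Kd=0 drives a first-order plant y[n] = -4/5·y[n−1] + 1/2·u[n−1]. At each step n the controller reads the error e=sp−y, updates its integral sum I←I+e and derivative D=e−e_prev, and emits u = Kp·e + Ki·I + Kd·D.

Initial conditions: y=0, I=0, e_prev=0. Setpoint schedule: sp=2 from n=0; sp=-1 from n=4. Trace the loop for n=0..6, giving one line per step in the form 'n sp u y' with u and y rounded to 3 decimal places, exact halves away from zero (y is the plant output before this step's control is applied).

0 2 0.500 0.000
1 2 0.938 0.250
2 2 1.370 0.269
3 2 1.753 0.470
4 -1 1.378 0.500
5 -1 1.056 0.289
6 -1 0.731 0.297

(exact arithmetic carried between steps; '≈' marks a value shown rounded to 6 d.p. or computed from one; I and e_prev carry over from the previous line; the table rounds u and y to 3 d.p., halves away from zero)
n=0: y=0, sp=2, e=sp−y=2; I=2, D=e−e_prev=2; u=0·2+1/4·2+0·2=0.5; next y=-4/5·0+1/2·0.5=0.25
n=1: y=0.25, sp=2, e=sp−y=1.75; I=3.75, D=e−e_prev=-0.25; u=0·1.75+1/4·3.75+0·(-0.25)=0.9375; next y=-4/5·0.25+1/2·0.9375=0.26875
n=2: y=0.26875, sp=2, e=sp−y=1.73125; I=5.48125, D=e−e_prev=-0.01875; u=0·1.73125+1/4·5.48125+0·(-0.01875)≈1.370313; next y=-4/5·0.26875+1/2·1.370313≈0.470156
n=3: y≈0.470156, sp=2, e=sp−y≈1.529844; I≈7.011094, D=e−e_prev≈-0.201406; u=0·1.529844+1/4·7.011094+0·(-0.201406)≈1.752773; next y=-4/5·0.470156+1/2·1.752773≈0.500262
n=4: y≈0.500262, sp=-1, e=sp−y≈-1.500262; I≈5.510832, D=e−e_prev≈-3.030105; u=0·(-1.500262)+1/4·5.510832+0·(-3.030105)≈1.377708; next y=-4/5·0.500262+1/2·1.377708≈0.288645
n=5: y≈0.288645, sp=-1, e=sp−y≈-1.288645; I≈4.222187, D=e−e_prev≈0.211617; u=0·(-1.288645)+1/4·4.222187+0·0.211617≈1.055547; next y=-4/5·0.288645+1/2·1.055547≈0.296858
n=6: y≈0.296858, sp=-1, e=sp−y≈-1.296858; I≈2.925330, D=e−e_prev≈-0.008213; u=0·(-1.296858)+1/4·2.925330+0·(-0.008213)≈0.731332; next y=-4/5·0.296858+1/2·0.731332≈0.128180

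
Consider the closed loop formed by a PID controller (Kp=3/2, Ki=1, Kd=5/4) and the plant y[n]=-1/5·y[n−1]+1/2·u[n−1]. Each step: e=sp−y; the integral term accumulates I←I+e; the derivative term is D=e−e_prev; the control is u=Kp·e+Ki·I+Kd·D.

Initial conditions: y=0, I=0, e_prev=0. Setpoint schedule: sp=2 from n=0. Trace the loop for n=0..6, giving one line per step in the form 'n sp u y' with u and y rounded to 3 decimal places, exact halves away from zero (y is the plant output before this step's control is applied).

(exact arithmetic carried between steps; '≈' marks a value shown rounded to 6 d.p. or computed from one; I and e_prev carry over from the previous line; the table rounds u and y to 3 d.p., halves away from zero)
n=0: y=0, sp=2, e=sp−y=2; I=2, D=e−e_prev=2; u=3/2·2+1·2+5/4·2=7.5; next y=-1/5·0+1/2·7.5=3.75
n=1: y=3.75, sp=2, e=sp−y=-1.75; I=0.25, D=e−e_prev=-3.75; u=3/2·(-1.75)+1·0.25+5/4·(-3.75)=-7.0625; next y=-1/5·3.75+1/2·(-7.0625)=-4.28125
n=2: y=-4.28125, sp=2, e=sp−y=6.28125; I=6.53125, D=e−e_prev=8.03125; u=3/2·6.28125+1·6.53125+5/4·8.03125≈25.992188; next y=-1/5·(-4.28125)+1/2·25.992188≈13.852344
n=3: y≈13.852344, sp=2, e=sp−y≈-11.852344; I≈-5.321094, D=e−e_prev≈-18.133594; u=3/2·(-11.852344)+1·(-5.321094)+5/4·(-18.133594)≈-45.766602; next y=-1/5·13.852344+1/2·(-45.766602)≈-25.653770
n=4: y≈-25.653770, sp=2, e=sp−y≈27.653770; I≈22.332676, D=e−e_prev≈39.506113; u=3/2·27.653770+1·22.332676+5/4·39.506113≈113.195972; next y=-1/5·(-25.653770)+1/2·113.195972≈61.728740
n=5: y≈61.728740, sp=2, e=sp−y≈-59.728740; I≈-37.396064, D=e−e_prev≈-87.382509; u=3/2·(-59.728740)+1·(-37.396064)+5/4·(-87.382509)≈-236.217310; next y=-1/5·61.728740+1/2·(-236.217310)≈-130.454403
n=6: y≈-130.454403, sp=2, e=sp−y≈132.454403; I≈95.058339, D=e−e_prev≈192.183143; u=3/2·132.454403+1·95.058339+5/4·192.183143≈533.968872; next y=-1/5·(-130.454403)+1/2·533.968872≈293.075317

0 2 7.500 0.000
1 2 -7.063 3.750
2 2 25.992 -4.281
3 2 -45.767 13.852
4 2 113.196 -25.654
5 2 -236.217 61.729
6 2 533.969 -130.454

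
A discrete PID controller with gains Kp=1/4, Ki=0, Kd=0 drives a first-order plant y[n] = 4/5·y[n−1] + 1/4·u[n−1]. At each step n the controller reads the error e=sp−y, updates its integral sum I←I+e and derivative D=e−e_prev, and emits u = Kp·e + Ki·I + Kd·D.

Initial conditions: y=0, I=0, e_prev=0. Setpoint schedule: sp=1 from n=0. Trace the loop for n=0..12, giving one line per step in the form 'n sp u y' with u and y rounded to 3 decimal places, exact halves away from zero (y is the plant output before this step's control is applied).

0 1 0.250 0.000
1 1 0.234 0.063
2 1 0.223 0.109
3 1 0.214 0.143
4 1 0.208 0.168
5 1 0.203 0.186
6 1 0.200 0.200
7 1 0.198 0.210
8 1 0.196 0.217
9 1 0.194 0.223
10 1 0.193 0.227
11 1 0.193 0.230
12 1 0.192 0.232

(exact arithmetic carried between steps; '≈' marks a value shown rounded to 6 d.p. or computed from one; I and e_prev carry over from the previous line; the table rounds u and y to 3 d.p., halves away from zero)
n=0: y=0, sp=1, e=sp−y=1; I=1, D=e−e_prev=1; u=1/4·1+0·1+0·1=0.25; next y=4/5·0+1/4·0.25=0.0625
n=1: y=0.0625, sp=1, e=sp−y=0.9375; I=1.9375, D=e−e_prev=-0.0625; u=1/4·0.9375+0·1.9375+0·(-0.0625)=0.234375; next y=4/5·0.0625+1/4·0.234375≈0.108594
n=2: y≈0.108594, sp=1, e=sp−y≈0.891406; I≈2.828906, D=e−e_prev≈-0.046094; u=1/4·0.891406+0·2.828906+0·(-0.046094)≈0.222852; next y=4/5·0.108594+1/4·0.222852≈0.142588
n=3: y≈0.142588, sp=1, e=sp−y≈0.857412; I≈3.686318, D=e−e_prev≈-0.033994; u=1/4·0.857412+0·3.686318+0·(-0.033994)≈0.214353; next y=4/5·0.142588+1/4·0.214353≈0.167659
n=4: y≈0.167659, sp=1, e=sp−y≈0.832341; I≈4.518660, D=e−e_prev≈-0.025071; u=1/4·0.832341+0·4.518660+0·(-0.025071)≈0.208085; next y=4/5·0.167659+1/4·0.208085≈0.186148
n=5: y≈0.186148, sp=1, e=sp−y≈0.813852; I≈5.332512, D=e−e_prev≈-0.018490; u=1/4·0.813852+0·5.332512+0·(-0.018490)≈0.203463; next y=4/5·0.186148+1/4·0.203463≈0.199784
n=6: y≈0.199784, sp=1, e=sp−y≈0.800216; I≈6.132727, D=e−e_prev≈-0.013636; u=1/4·0.800216+0·6.132727+0·(-0.013636)≈0.200054; next y=4/5·0.199784+1/4·0.200054≈0.209841
n=7: y≈0.209841, sp=1, e=sp−y≈0.790159; I≈6.922886, D=e−e_prev≈-0.010057; u=1/4·0.790159+0·6.922886+0·(-0.010057)≈0.197540; next y=4/5·0.209841+1/4·0.197540≈0.217258
n=8: y≈0.217258, sp=1, e=sp−y≈0.782742; I≈7.705629, D=e−e_prev≈-0.007417; u=1/4·0.782742+0·7.705629+0·(-0.007417)≈0.195686; next y=4/5·0.217258+1/4·0.195686≈0.222728
n=9: y≈0.222728, sp=1, e=sp−y≈0.777272; I≈8.482901, D=e−e_prev≈-0.005470; u=1/4·0.777272+0·8.482901+0·(-0.005470)≈0.194318; next y=4/5·0.222728+1/4·0.194318≈0.226762
n=10: y≈0.226762, sp=1, e=sp−y≈0.773238; I≈9.256140, D=e−e_prev≈-0.004034; u=1/4·0.773238+0·9.256140+0·(-0.004034)≈0.193310; next y=4/5·0.226762+1/4·0.193310≈0.229737
n=11: y≈0.229737, sp=1, e=sp−y≈0.770263; I≈10.026403, D=e−e_prev≈-0.002975; u=1/4·0.770263+0·10.026403+0·(-0.002975)≈0.192566; next y=4/5·0.229737+1/4·0.192566≈0.231931
n=12: y≈0.231931, sp=1, e=sp−y≈0.768069; I≈10.794472, D=e−e_prev≈-0.002194; u=1/4·0.768069+0·10.794472+0·(-0.002194)≈0.192017; next y=4/5·0.231931+1/4·0.192017≈0.233549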